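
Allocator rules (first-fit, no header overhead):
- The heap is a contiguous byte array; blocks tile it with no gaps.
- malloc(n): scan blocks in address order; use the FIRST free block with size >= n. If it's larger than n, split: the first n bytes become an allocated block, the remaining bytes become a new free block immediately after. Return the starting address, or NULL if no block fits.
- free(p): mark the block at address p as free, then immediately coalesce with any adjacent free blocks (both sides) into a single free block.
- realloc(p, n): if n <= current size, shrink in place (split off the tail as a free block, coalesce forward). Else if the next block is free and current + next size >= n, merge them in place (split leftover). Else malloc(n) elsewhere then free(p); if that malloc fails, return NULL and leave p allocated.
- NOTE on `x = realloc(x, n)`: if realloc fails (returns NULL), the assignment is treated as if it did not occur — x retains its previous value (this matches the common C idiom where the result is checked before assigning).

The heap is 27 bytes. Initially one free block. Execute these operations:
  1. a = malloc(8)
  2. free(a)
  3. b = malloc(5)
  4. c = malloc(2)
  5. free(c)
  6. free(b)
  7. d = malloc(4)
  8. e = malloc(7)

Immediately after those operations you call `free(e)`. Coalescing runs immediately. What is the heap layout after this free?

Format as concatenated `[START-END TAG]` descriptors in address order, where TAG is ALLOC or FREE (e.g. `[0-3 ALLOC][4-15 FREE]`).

Answer: [0-3 ALLOC][4-26 FREE]

Derivation:
Op 1: a = malloc(8) -> a = 0; heap: [0-7 ALLOC][8-26 FREE]
Op 2: free(a) -> (freed a); heap: [0-26 FREE]
Op 3: b = malloc(5) -> b = 0; heap: [0-4 ALLOC][5-26 FREE]
Op 4: c = malloc(2) -> c = 5; heap: [0-4 ALLOC][5-6 ALLOC][7-26 FREE]
Op 5: free(c) -> (freed c); heap: [0-4 ALLOC][5-26 FREE]
Op 6: free(b) -> (freed b); heap: [0-26 FREE]
Op 7: d = malloc(4) -> d = 0; heap: [0-3 ALLOC][4-26 FREE]
Op 8: e = malloc(7) -> e = 4; heap: [0-3 ALLOC][4-10 ALLOC][11-26 FREE]
free(e): e = 4 -> block [4-10 ALLOC]; mark free, coalesce with adjacent free neighbors -> [0-3 ALLOC][4-26 FREE]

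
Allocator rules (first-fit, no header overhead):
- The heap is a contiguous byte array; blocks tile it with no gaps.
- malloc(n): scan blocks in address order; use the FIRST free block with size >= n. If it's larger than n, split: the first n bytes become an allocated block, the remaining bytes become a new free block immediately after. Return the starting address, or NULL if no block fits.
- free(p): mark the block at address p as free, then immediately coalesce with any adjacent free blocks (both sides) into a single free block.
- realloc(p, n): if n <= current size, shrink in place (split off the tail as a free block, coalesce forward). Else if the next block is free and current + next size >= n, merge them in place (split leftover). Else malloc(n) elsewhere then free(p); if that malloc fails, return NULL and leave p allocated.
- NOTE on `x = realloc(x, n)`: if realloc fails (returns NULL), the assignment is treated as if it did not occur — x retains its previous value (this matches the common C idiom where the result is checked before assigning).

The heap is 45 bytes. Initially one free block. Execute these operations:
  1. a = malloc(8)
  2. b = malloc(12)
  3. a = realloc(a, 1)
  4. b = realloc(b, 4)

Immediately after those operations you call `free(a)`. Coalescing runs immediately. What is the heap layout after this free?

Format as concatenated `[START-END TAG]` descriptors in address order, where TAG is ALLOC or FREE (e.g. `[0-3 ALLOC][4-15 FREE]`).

Op 1: a = malloc(8) -> a = 0; heap: [0-7 ALLOC][8-44 FREE]
Op 2: b = malloc(12) -> b = 8; heap: [0-7 ALLOC][8-19 ALLOC][20-44 FREE]
Op 3: a = realloc(a, 1) -> a = 0; heap: [0-0 ALLOC][1-7 FREE][8-19 ALLOC][20-44 FREE]
Op 4: b = realloc(b, 4) -> b = 8; heap: [0-0 ALLOC][1-7 FREE][8-11 ALLOC][12-44 FREE]
free(a): a = 0 -> block [0-0 ALLOC]; mark free, coalesce with adjacent free neighbors -> [0-7 FREE][8-11 ALLOC][12-44 FREE]

Answer: [0-7 FREE][8-11 ALLOC][12-44 FREE]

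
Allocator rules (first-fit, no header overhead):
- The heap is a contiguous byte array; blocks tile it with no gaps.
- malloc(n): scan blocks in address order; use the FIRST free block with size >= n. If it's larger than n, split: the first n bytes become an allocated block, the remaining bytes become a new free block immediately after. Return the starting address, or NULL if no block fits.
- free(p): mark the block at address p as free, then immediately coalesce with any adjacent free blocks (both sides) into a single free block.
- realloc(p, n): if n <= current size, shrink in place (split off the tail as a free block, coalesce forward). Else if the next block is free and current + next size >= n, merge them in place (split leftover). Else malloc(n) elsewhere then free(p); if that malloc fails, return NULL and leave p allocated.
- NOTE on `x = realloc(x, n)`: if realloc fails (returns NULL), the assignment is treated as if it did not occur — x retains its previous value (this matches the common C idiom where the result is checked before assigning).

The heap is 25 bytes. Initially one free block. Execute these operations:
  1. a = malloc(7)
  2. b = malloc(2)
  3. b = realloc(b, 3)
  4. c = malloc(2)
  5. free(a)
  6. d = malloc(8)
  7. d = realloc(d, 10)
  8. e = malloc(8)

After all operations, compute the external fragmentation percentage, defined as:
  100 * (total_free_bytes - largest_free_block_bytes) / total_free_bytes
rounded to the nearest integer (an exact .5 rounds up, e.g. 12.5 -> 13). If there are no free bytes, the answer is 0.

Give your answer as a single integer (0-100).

Answer: 30

Derivation:
Op 1: a = malloc(7) -> a = 0; heap: [0-6 ALLOC][7-24 FREE]
Op 2: b = malloc(2) -> b = 7; heap: [0-6 ALLOC][7-8 ALLOC][9-24 FREE]
Op 3: b = realloc(b, 3) -> b = 7; heap: [0-6 ALLOC][7-9 ALLOC][10-24 FREE]
Op 4: c = malloc(2) -> c = 10; heap: [0-6 ALLOC][7-9 ALLOC][10-11 ALLOC][12-24 FREE]
Op 5: free(a) -> (freed a); heap: [0-6 FREE][7-9 ALLOC][10-11 ALLOC][12-24 FREE]
Op 6: d = malloc(8) -> d = 12; heap: [0-6 FREE][7-9 ALLOC][10-11 ALLOC][12-19 ALLOC][20-24 FREE]
Op 7: d = realloc(d, 10) -> d = 12; heap: [0-6 FREE][7-9 ALLOC][10-11 ALLOC][12-21 ALLOC][22-24 FREE]
Op 8: e = malloc(8) -> e = NULL; heap: [0-6 FREE][7-9 ALLOC][10-11 ALLOC][12-21 ALLOC][22-24 FREE]
Free blocks: [7 3] total_free=10 largest=7 -> 100*(10-7)/10 = 300/10 = 30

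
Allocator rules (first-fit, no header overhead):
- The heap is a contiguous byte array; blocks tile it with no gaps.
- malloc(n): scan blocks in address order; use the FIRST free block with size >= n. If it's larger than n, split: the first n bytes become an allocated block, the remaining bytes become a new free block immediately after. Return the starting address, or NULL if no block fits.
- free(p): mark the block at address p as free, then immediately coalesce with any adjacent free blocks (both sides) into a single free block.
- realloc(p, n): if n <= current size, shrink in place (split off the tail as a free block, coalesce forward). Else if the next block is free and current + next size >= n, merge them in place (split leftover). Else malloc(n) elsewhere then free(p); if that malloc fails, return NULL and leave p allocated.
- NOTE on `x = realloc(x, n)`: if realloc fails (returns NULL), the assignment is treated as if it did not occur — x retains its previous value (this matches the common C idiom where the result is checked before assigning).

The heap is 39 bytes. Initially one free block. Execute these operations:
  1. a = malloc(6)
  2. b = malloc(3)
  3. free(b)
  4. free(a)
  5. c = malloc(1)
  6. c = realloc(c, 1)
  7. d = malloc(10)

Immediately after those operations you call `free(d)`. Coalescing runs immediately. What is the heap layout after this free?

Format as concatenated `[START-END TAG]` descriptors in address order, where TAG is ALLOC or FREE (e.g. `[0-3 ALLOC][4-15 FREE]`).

Op 1: a = malloc(6) -> a = 0; heap: [0-5 ALLOC][6-38 FREE]
Op 2: b = malloc(3) -> b = 6; heap: [0-5 ALLOC][6-8 ALLOC][9-38 FREE]
Op 3: free(b) -> (freed b); heap: [0-5 ALLOC][6-38 FREE]
Op 4: free(a) -> (freed a); heap: [0-38 FREE]
Op 5: c = malloc(1) -> c = 0; heap: [0-0 ALLOC][1-38 FREE]
Op 6: c = realloc(c, 1) -> c = 0; heap: [0-0 ALLOC][1-38 FREE]
Op 7: d = malloc(10) -> d = 1; heap: [0-0 ALLOC][1-10 ALLOC][11-38 FREE]
free(d): d = 1 -> block [1-10 ALLOC]; mark free, coalesce with adjacent free neighbors -> [0-0 ALLOC][1-38 FREE]

Answer: [0-0 ALLOC][1-38 FREE]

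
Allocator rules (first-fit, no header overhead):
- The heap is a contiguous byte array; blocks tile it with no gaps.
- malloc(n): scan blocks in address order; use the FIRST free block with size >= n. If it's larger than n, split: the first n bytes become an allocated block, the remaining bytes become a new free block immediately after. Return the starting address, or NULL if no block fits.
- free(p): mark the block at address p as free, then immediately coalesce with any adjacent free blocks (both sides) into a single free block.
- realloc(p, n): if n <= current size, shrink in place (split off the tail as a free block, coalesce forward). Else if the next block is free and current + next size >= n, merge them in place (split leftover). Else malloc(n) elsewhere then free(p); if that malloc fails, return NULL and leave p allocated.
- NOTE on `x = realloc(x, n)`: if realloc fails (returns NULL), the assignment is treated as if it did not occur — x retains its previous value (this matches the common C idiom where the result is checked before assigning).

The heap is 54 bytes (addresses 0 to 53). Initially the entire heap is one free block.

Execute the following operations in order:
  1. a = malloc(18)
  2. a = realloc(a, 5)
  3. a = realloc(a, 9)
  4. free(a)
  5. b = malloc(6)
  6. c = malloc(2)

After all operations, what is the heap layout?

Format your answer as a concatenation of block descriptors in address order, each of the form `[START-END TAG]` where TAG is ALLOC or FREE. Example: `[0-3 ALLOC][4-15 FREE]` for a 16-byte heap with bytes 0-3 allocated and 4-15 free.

Op 1: a = malloc(18) -> a = 0; heap: [0-17 ALLOC][18-53 FREE]
Op 2: a = realloc(a, 5) -> a = 0; heap: [0-4 ALLOC][5-53 FREE]
Op 3: a = realloc(a, 9) -> a = 0; heap: [0-8 ALLOC][9-53 FREE]
Op 4: free(a) -> (freed a); heap: [0-53 FREE]
Op 5: b = malloc(6) -> b = 0; heap: [0-5 ALLOC][6-53 FREE]
Op 6: c = malloc(2) -> c = 6; heap: [0-5 ALLOC][6-7 ALLOC][8-53 FREE]

Answer: [0-5 ALLOC][6-7 ALLOC][8-53 FREE]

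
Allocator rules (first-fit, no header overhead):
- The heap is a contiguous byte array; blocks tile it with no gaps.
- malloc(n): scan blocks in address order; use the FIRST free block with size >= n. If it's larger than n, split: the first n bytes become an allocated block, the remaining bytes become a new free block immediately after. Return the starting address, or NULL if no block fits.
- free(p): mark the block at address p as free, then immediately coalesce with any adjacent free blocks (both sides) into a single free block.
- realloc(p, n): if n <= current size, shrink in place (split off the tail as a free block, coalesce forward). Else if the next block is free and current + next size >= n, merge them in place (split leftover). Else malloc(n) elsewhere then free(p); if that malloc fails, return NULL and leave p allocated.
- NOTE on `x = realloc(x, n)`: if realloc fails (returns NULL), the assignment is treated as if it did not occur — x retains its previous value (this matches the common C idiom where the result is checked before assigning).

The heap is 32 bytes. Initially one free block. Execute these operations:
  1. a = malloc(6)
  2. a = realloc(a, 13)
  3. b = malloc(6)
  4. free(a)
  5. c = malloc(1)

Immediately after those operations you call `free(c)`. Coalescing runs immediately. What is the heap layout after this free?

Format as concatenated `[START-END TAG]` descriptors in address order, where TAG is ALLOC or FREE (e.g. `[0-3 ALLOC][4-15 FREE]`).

Op 1: a = malloc(6) -> a = 0; heap: [0-5 ALLOC][6-31 FREE]
Op 2: a = realloc(a, 13) -> a = 0; heap: [0-12 ALLOC][13-31 FREE]
Op 3: b = malloc(6) -> b = 13; heap: [0-12 ALLOC][13-18 ALLOC][19-31 FREE]
Op 4: free(a) -> (freed a); heap: [0-12 FREE][13-18 ALLOC][19-31 FREE]
Op 5: c = malloc(1) -> c = 0; heap: [0-0 ALLOC][1-12 FREE][13-18 ALLOC][19-31 FREE]
free(c): c = 0 -> block [0-0 ALLOC]; mark free, coalesce with adjacent free neighbors -> [0-12 FREE][13-18 ALLOC][19-31 FREE]

Answer: [0-12 FREE][13-18 ALLOC][19-31 FREE]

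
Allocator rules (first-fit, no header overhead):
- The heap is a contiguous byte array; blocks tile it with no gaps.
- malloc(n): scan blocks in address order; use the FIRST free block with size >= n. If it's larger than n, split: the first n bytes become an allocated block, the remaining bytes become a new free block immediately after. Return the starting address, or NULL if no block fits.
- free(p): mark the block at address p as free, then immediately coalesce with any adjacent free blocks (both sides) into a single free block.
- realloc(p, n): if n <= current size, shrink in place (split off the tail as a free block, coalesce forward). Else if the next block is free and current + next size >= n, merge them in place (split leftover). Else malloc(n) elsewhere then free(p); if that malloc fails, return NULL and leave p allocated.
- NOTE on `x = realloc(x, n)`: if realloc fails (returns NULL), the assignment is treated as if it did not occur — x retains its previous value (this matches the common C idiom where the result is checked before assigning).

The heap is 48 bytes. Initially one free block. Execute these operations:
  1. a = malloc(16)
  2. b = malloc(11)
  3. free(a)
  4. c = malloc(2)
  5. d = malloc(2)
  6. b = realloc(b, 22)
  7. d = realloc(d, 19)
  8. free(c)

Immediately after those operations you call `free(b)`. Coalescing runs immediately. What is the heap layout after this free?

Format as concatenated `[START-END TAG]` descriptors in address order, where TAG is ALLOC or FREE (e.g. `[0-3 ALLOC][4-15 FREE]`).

Op 1: a = malloc(16) -> a = 0; heap: [0-15 ALLOC][16-47 FREE]
Op 2: b = malloc(11) -> b = 16; heap: [0-15 ALLOC][16-26 ALLOC][27-47 FREE]
Op 3: free(a) -> (freed a); heap: [0-15 FREE][16-26 ALLOC][27-47 FREE]
Op 4: c = malloc(2) -> c = 0; heap: [0-1 ALLOC][2-15 FREE][16-26 ALLOC][27-47 FREE]
Op 5: d = malloc(2) -> d = 2; heap: [0-1 ALLOC][2-3 ALLOC][4-15 FREE][16-26 ALLOC][27-47 FREE]
Op 6: b = realloc(b, 22) -> b = 16; heap: [0-1 ALLOC][2-3 ALLOC][4-15 FREE][16-37 ALLOC][38-47 FREE]
Op 7: d = realloc(d, 19) -> NULL (d unchanged); heap: [0-1 ALLOC][2-3 ALLOC][4-15 FREE][16-37 ALLOC][38-47 FREE]
Op 8: free(c) -> (freed c); heap: [0-1 FREE][2-3 ALLOC][4-15 FREE][16-37 ALLOC][38-47 FREE]
free(b): b = 16 -> block [16-37 ALLOC]; mark free, coalesce with adjacent free neighbors -> [0-1 FREE][2-3 ALLOC][4-47 FREE]

Answer: [0-1 FREE][2-3 ALLOC][4-47 FREE]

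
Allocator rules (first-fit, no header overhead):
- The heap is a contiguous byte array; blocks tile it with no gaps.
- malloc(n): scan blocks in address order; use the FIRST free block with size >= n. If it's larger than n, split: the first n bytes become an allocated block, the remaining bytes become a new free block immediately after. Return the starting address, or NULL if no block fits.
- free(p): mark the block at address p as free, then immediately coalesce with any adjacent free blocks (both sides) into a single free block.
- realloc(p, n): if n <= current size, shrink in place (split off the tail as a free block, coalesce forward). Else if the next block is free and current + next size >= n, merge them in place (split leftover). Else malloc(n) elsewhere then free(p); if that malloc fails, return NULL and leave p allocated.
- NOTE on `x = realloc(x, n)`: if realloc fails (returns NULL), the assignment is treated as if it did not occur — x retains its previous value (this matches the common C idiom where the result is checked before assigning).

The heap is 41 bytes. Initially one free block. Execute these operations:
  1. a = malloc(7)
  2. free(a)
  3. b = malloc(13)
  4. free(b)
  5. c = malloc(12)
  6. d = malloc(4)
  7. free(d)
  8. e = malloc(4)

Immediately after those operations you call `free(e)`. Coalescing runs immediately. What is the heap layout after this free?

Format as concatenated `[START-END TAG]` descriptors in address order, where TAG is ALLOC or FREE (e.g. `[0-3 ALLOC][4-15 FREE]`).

Answer: [0-11 ALLOC][12-40 FREE]

Derivation:
Op 1: a = malloc(7) -> a = 0; heap: [0-6 ALLOC][7-40 FREE]
Op 2: free(a) -> (freed a); heap: [0-40 FREE]
Op 3: b = malloc(13) -> b = 0; heap: [0-12 ALLOC][13-40 FREE]
Op 4: free(b) -> (freed b); heap: [0-40 FREE]
Op 5: c = malloc(12) -> c = 0; heap: [0-11 ALLOC][12-40 FREE]
Op 6: d = malloc(4) -> d = 12; heap: [0-11 ALLOC][12-15 ALLOC][16-40 FREE]
Op 7: free(d) -> (freed d); heap: [0-11 ALLOC][12-40 FREE]
Op 8: e = malloc(4) -> e = 12; heap: [0-11 ALLOC][12-15 ALLOC][16-40 FREE]
free(e): e = 12 -> block [12-15 ALLOC]; mark free, coalesce with adjacent free neighbors -> [0-11 ALLOC][12-40 FREE]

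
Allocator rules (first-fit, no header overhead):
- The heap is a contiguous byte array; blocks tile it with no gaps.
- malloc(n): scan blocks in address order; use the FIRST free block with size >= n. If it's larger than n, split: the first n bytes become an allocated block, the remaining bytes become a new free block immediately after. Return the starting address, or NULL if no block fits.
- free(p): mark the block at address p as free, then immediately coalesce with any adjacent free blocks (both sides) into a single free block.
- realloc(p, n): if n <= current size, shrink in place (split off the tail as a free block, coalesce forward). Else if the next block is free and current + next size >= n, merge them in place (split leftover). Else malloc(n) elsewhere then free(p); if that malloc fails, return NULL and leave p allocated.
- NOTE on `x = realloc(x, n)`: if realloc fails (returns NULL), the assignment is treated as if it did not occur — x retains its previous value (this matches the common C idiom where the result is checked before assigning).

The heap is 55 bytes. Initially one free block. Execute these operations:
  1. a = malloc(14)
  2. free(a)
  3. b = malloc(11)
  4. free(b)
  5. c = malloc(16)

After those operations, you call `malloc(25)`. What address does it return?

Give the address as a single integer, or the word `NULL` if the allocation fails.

Op 1: a = malloc(14) -> a = 0; heap: [0-13 ALLOC][14-54 FREE]
Op 2: free(a) -> (freed a); heap: [0-54 FREE]
Op 3: b = malloc(11) -> b = 0; heap: [0-10 ALLOC][11-54 FREE]
Op 4: free(b) -> (freed b); heap: [0-54 FREE]
Op 5: c = malloc(16) -> c = 0; heap: [0-15 ALLOC][16-54 FREE]
malloc(25): first-fit scan over [0-15 ALLOC][16-54 FREE] -> 16

Answer: 16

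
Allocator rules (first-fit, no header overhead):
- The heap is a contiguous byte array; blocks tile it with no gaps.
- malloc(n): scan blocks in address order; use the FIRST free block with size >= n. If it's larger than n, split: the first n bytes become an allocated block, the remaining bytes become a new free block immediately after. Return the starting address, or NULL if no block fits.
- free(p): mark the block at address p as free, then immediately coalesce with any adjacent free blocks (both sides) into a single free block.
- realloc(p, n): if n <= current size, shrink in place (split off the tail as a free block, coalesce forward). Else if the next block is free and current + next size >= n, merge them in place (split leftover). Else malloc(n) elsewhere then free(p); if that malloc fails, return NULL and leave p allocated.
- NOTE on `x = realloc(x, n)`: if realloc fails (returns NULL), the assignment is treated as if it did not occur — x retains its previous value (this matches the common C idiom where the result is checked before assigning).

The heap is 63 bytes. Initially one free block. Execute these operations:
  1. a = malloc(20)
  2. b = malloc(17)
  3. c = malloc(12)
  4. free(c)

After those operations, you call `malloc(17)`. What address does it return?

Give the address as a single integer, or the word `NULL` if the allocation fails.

Op 1: a = malloc(20) -> a = 0; heap: [0-19 ALLOC][20-62 FREE]
Op 2: b = malloc(17) -> b = 20; heap: [0-19 ALLOC][20-36 ALLOC][37-62 FREE]
Op 3: c = malloc(12) -> c = 37; heap: [0-19 ALLOC][20-36 ALLOC][37-48 ALLOC][49-62 FREE]
Op 4: free(c) -> (freed c); heap: [0-19 ALLOC][20-36 ALLOC][37-62 FREE]
malloc(17): first-fit scan over [0-19 ALLOC][20-36 ALLOC][37-62 FREE] -> 37

Answer: 37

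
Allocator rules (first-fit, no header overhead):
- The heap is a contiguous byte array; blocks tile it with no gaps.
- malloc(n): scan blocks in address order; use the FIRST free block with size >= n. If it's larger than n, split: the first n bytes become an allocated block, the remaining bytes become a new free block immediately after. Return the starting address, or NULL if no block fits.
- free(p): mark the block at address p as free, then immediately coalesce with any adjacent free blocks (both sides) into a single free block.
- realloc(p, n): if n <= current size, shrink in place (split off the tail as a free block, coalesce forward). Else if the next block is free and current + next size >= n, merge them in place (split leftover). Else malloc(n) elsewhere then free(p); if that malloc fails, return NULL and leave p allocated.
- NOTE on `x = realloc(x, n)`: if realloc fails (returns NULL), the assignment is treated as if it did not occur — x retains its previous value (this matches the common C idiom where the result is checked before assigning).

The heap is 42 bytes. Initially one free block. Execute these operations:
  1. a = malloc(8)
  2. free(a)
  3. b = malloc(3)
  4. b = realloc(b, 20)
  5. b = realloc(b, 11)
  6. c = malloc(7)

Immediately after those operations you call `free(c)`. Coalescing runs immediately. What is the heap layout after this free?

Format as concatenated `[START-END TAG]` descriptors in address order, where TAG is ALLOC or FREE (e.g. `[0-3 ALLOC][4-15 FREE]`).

Op 1: a = malloc(8) -> a = 0; heap: [0-7 ALLOC][8-41 FREE]
Op 2: free(a) -> (freed a); heap: [0-41 FREE]
Op 3: b = malloc(3) -> b = 0; heap: [0-2 ALLOC][3-41 FREE]
Op 4: b = realloc(b, 20) -> b = 0; heap: [0-19 ALLOC][20-41 FREE]
Op 5: b = realloc(b, 11) -> b = 0; heap: [0-10 ALLOC][11-41 FREE]
Op 6: c = malloc(7) -> c = 11; heap: [0-10 ALLOC][11-17 ALLOC][18-41 FREE]
free(c): c = 11 -> block [11-17 ALLOC]; mark free, coalesce with adjacent free neighbors -> [0-10 ALLOC][11-41 FREE]

Answer: [0-10 ALLOC][11-41 FREE]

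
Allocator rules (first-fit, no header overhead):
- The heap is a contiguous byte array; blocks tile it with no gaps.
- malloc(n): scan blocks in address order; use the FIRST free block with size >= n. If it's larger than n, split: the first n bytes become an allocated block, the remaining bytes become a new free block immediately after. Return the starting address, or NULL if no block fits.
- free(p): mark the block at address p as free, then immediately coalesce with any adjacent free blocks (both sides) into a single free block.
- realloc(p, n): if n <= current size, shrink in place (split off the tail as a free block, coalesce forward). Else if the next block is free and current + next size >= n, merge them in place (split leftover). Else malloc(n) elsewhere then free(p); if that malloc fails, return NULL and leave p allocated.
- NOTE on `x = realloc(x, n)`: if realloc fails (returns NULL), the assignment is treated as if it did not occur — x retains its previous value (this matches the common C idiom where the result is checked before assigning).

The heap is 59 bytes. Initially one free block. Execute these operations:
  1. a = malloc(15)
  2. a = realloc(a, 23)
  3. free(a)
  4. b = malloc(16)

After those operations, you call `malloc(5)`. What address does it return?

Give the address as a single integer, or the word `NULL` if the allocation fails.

Op 1: a = malloc(15) -> a = 0; heap: [0-14 ALLOC][15-58 FREE]
Op 2: a = realloc(a, 23) -> a = 0; heap: [0-22 ALLOC][23-58 FREE]
Op 3: free(a) -> (freed a); heap: [0-58 FREE]
Op 4: b = malloc(16) -> b = 0; heap: [0-15 ALLOC][16-58 FREE]
malloc(5): first-fit scan over [0-15 ALLOC][16-58 FREE] -> 16

Answer: 16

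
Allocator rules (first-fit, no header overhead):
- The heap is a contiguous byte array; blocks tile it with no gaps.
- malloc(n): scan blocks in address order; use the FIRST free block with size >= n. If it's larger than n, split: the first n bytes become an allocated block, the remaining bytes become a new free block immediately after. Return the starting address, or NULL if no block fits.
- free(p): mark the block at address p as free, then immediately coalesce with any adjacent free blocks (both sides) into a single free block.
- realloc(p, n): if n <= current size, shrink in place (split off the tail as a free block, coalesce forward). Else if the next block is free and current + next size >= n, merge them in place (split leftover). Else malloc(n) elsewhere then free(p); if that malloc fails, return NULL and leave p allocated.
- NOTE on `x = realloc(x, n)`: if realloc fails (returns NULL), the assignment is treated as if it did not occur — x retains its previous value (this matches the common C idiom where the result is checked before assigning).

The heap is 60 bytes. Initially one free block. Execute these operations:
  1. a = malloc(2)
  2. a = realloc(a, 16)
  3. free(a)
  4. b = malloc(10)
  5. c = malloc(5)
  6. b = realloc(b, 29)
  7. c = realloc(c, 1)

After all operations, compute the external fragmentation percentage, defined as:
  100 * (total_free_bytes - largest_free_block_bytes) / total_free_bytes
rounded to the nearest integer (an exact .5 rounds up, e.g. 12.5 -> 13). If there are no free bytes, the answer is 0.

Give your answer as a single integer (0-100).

Op 1: a = malloc(2) -> a = 0; heap: [0-1 ALLOC][2-59 FREE]
Op 2: a = realloc(a, 16) -> a = 0; heap: [0-15 ALLOC][16-59 FREE]
Op 3: free(a) -> (freed a); heap: [0-59 FREE]
Op 4: b = malloc(10) -> b = 0; heap: [0-9 ALLOC][10-59 FREE]
Op 5: c = malloc(5) -> c = 10; heap: [0-9 ALLOC][10-14 ALLOC][15-59 FREE]
Op 6: b = realloc(b, 29) -> b = 15; heap: [0-9 FREE][10-14 ALLOC][15-43 ALLOC][44-59 FREE]
Op 7: c = realloc(c, 1) -> c = 10; heap: [0-9 FREE][10-10 ALLOC][11-14 FREE][15-43 ALLOC][44-59 FREE]
Free blocks: [10 4 16] total_free=30 largest=16 -> 100*(30-16)/30 = 1400/30 ≈ 46.667 -> rounds to 47

Answer: 47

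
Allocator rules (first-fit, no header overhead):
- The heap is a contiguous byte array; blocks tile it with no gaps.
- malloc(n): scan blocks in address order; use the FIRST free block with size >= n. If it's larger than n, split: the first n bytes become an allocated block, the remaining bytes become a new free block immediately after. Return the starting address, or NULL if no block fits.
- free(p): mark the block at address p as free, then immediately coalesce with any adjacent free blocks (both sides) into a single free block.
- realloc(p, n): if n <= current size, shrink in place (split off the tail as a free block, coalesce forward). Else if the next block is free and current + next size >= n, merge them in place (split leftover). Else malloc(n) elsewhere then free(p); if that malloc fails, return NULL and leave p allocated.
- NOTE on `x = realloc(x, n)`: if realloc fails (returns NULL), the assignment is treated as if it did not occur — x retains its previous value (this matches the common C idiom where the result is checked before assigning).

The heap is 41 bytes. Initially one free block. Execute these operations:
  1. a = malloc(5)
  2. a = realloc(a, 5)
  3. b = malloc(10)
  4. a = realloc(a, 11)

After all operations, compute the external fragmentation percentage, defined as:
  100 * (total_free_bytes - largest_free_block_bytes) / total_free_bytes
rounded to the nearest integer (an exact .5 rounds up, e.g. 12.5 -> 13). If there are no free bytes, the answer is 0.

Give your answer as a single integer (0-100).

Answer: 25

Derivation:
Op 1: a = malloc(5) -> a = 0; heap: [0-4 ALLOC][5-40 FREE]
Op 2: a = realloc(a, 5) -> a = 0; heap: [0-4 ALLOC][5-40 FREE]
Op 3: b = malloc(10) -> b = 5; heap: [0-4 ALLOC][5-14 ALLOC][15-40 FREE]
Op 4: a = realloc(a, 11) -> a = 15; heap: [0-4 FREE][5-14 ALLOC][15-25 ALLOC][26-40 FREE]
Free blocks: [5 15] total_free=20 largest=15 -> 100*(20-15)/20 = 500/20 = 25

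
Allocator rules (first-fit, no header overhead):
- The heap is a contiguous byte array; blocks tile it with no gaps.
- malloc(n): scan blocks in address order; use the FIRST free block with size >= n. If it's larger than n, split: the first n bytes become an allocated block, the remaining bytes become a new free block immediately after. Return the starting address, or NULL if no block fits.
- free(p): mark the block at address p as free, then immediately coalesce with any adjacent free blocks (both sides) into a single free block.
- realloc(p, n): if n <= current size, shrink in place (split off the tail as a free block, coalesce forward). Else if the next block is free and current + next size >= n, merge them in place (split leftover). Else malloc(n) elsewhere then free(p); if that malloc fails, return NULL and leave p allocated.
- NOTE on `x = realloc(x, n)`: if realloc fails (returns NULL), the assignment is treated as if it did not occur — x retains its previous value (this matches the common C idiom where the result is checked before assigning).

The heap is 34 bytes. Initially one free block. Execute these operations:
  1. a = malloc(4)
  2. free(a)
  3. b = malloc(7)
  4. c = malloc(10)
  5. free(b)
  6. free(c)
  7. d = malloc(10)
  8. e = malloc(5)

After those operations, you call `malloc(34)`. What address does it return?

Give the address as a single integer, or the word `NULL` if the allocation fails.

Op 1: a = malloc(4) -> a = 0; heap: [0-3 ALLOC][4-33 FREE]
Op 2: free(a) -> (freed a); heap: [0-33 FREE]
Op 3: b = malloc(7) -> b = 0; heap: [0-6 ALLOC][7-33 FREE]
Op 4: c = malloc(10) -> c = 7; heap: [0-6 ALLOC][7-16 ALLOC][17-33 FREE]
Op 5: free(b) -> (freed b); heap: [0-6 FREE][7-16 ALLOC][17-33 FREE]
Op 6: free(c) -> (freed c); heap: [0-33 FREE]
Op 7: d = malloc(10) -> d = 0; heap: [0-9 ALLOC][10-33 FREE]
Op 8: e = malloc(5) -> e = 10; heap: [0-9 ALLOC][10-14 ALLOC][15-33 FREE]
malloc(34): first-fit scan over [0-9 ALLOC][10-14 ALLOC][15-33 FREE] -> NULL

Answer: NULL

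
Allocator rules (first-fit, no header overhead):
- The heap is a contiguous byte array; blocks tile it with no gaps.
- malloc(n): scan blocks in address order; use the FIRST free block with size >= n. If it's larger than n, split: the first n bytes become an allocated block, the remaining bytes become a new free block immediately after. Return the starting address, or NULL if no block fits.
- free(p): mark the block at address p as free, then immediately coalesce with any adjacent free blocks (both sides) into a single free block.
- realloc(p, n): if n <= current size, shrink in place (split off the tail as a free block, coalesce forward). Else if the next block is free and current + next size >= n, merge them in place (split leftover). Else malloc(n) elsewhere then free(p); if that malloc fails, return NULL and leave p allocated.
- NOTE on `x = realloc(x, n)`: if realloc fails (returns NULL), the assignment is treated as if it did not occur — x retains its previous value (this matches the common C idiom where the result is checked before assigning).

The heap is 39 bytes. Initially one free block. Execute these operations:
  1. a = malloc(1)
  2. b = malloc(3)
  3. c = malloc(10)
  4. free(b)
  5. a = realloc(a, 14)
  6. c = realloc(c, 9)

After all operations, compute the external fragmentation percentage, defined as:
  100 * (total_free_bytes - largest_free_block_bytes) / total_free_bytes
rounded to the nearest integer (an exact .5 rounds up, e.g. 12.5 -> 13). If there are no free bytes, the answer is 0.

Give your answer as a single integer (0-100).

Op 1: a = malloc(1) -> a = 0; heap: [0-0 ALLOC][1-38 FREE]
Op 2: b = malloc(3) -> b = 1; heap: [0-0 ALLOC][1-3 ALLOC][4-38 FREE]
Op 3: c = malloc(10) -> c = 4; heap: [0-0 ALLOC][1-3 ALLOC][4-13 ALLOC][14-38 FREE]
Op 4: free(b) -> (freed b); heap: [0-0 ALLOC][1-3 FREE][4-13 ALLOC][14-38 FREE]
Op 5: a = realloc(a, 14) -> a = 14; heap: [0-3 FREE][4-13 ALLOC][14-27 ALLOC][28-38 FREE]
Op 6: c = realloc(c, 9) -> c = 4; heap: [0-3 FREE][4-12 ALLOC][13-13 FREE][14-27 ALLOC][28-38 FREE]
Free blocks: [4 1 11] total_free=16 largest=11 -> 100*(16-11)/16 = 500/16 = 31.25 -> rounds to 31

Answer: 31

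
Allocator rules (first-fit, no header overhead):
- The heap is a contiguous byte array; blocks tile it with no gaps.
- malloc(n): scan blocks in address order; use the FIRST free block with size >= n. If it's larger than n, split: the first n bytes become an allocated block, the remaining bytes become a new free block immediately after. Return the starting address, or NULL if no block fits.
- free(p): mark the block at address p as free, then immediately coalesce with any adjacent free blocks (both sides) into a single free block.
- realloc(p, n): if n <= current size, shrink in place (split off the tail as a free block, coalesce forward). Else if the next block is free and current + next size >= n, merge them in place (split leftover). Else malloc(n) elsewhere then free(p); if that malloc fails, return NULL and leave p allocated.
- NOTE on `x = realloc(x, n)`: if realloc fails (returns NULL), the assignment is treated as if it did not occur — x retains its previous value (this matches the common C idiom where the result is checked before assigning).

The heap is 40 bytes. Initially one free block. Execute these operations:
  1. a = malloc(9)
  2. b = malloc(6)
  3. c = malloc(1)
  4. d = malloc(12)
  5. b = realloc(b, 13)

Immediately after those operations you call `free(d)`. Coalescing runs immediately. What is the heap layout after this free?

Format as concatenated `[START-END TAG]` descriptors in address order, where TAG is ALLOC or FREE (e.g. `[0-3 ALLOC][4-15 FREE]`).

Op 1: a = malloc(9) -> a = 0; heap: [0-8 ALLOC][9-39 FREE]
Op 2: b = malloc(6) -> b = 9; heap: [0-8 ALLOC][9-14 ALLOC][15-39 FREE]
Op 3: c = malloc(1) -> c = 15; heap: [0-8 ALLOC][9-14 ALLOC][15-15 ALLOC][16-39 FREE]
Op 4: d = malloc(12) -> d = 16; heap: [0-8 ALLOC][9-14 ALLOC][15-15 ALLOC][16-27 ALLOC][28-39 FREE]
Op 5: b = realloc(b, 13) -> NULL (b unchanged); heap: [0-8 ALLOC][9-14 ALLOC][15-15 ALLOC][16-27 ALLOC][28-39 FREE]
free(d): d = 16 -> block [16-27 ALLOC]; mark free, coalesce with adjacent free neighbors -> [0-8 ALLOC][9-14 ALLOC][15-15 ALLOC][16-39 FREE]

Answer: [0-8 ALLOC][9-14 ALLOC][15-15 ALLOC][16-39 FREE]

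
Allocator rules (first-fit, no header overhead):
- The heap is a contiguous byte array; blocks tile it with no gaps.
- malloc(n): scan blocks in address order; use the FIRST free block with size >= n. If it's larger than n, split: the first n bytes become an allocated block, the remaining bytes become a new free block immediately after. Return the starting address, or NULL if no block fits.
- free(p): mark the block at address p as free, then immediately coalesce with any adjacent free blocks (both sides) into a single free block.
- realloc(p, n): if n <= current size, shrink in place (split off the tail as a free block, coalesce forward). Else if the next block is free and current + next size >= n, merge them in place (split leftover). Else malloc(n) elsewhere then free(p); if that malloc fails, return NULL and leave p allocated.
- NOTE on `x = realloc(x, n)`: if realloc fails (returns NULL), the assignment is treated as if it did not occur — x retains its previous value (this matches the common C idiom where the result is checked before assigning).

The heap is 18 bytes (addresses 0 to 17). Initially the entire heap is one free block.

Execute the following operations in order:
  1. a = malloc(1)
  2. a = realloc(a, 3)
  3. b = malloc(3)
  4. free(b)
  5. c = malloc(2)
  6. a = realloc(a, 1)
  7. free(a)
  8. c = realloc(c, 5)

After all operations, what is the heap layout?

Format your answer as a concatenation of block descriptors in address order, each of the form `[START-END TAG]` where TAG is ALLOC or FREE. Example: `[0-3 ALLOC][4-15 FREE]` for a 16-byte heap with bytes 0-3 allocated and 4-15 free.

Op 1: a = malloc(1) -> a = 0; heap: [0-0 ALLOC][1-17 FREE]
Op 2: a = realloc(a, 3) -> a = 0; heap: [0-2 ALLOC][3-17 FREE]
Op 3: b = malloc(3) -> b = 3; heap: [0-2 ALLOC][3-5 ALLOC][6-17 FREE]
Op 4: free(b) -> (freed b); heap: [0-2 ALLOC][3-17 FREE]
Op 5: c = malloc(2) -> c = 3; heap: [0-2 ALLOC][3-4 ALLOC][5-17 FREE]
Op 6: a = realloc(a, 1) -> a = 0; heap: [0-0 ALLOC][1-2 FREE][3-4 ALLOC][5-17 FREE]
Op 7: free(a) -> (freed a); heap: [0-2 FREE][3-4 ALLOC][5-17 FREE]
Op 8: c = realloc(c, 5) -> c = 3; heap: [0-2 FREE][3-7 ALLOC][8-17 FREE]

Answer: [0-2 FREE][3-7 ALLOC][8-17 FREE]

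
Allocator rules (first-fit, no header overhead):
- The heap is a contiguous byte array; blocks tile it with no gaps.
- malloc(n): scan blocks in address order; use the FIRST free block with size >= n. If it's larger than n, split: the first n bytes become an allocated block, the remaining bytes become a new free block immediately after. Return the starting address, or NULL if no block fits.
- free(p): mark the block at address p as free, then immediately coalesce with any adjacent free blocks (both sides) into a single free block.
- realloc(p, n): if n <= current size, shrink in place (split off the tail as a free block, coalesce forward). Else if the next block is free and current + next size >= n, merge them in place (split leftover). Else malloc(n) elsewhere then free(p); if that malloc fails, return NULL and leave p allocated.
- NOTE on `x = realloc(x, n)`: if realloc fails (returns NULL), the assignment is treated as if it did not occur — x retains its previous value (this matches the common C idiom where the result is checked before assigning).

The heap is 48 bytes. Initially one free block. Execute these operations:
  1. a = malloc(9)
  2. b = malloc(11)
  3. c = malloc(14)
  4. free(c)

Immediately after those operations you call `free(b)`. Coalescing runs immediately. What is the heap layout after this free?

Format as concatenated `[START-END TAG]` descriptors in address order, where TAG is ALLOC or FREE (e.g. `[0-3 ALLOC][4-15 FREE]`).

Answer: [0-8 ALLOC][9-47 FREE]

Derivation:
Op 1: a = malloc(9) -> a = 0; heap: [0-8 ALLOC][9-47 FREE]
Op 2: b = malloc(11) -> b = 9; heap: [0-8 ALLOC][9-19 ALLOC][20-47 FREE]
Op 3: c = malloc(14) -> c = 20; heap: [0-8 ALLOC][9-19 ALLOC][20-33 ALLOC][34-47 FREE]
Op 4: free(c) -> (freed c); heap: [0-8 ALLOC][9-19 ALLOC][20-47 FREE]
free(b): b = 9 -> block [9-19 ALLOC]; mark free, coalesce with adjacent free neighbors -> [0-8 ALLOC][9-47 FREE]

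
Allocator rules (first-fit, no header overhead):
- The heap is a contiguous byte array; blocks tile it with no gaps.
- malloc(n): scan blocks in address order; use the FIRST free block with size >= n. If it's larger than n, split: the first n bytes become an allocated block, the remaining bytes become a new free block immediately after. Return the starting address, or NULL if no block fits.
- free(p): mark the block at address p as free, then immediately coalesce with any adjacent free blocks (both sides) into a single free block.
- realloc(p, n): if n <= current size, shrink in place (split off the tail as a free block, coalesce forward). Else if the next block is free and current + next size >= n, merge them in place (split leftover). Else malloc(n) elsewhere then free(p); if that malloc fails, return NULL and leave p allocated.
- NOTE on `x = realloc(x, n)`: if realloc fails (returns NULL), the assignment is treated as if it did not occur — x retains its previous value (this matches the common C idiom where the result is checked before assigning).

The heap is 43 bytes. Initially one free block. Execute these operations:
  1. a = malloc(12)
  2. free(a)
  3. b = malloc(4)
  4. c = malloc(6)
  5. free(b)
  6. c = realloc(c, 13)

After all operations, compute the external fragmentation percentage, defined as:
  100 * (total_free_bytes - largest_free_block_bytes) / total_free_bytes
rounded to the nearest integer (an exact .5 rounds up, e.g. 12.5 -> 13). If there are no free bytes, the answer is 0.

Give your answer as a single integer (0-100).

Answer: 13

Derivation:
Op 1: a = malloc(12) -> a = 0; heap: [0-11 ALLOC][12-42 FREE]
Op 2: free(a) -> (freed a); heap: [0-42 FREE]
Op 3: b = malloc(4) -> b = 0; heap: [0-3 ALLOC][4-42 FREE]
Op 4: c = malloc(6) -> c = 4; heap: [0-3 ALLOC][4-9 ALLOC][10-42 FREE]
Op 5: free(b) -> (freed b); heap: [0-3 FREE][4-9 ALLOC][10-42 FREE]
Op 6: c = realloc(c, 13) -> c = 4; heap: [0-3 FREE][4-16 ALLOC][17-42 FREE]
Free blocks: [4 26] total_free=30 largest=26 -> 100*(30-26)/30 = 400/30 ≈ 13.333 -> rounds to 13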